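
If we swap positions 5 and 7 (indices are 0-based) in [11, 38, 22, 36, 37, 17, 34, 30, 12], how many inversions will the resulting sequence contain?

22 inversions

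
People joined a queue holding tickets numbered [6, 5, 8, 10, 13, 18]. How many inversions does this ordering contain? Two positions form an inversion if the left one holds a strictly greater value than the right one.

1

For each element, count later entries that are smaller:
6: 1
5: 0
8: 0
10: 0
13: 0
18: 0
Sum: 1 + 0 + 0 + 0 + 0 + 0 = 1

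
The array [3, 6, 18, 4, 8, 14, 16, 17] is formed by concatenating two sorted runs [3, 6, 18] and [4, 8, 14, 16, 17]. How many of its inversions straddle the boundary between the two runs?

Count, for every r in R, how many entries of L exceed r:
r = 4: 6, 18 → 2
r = 8: 18 → 1
r = 14: 18 → 1
r = 16: 18 → 1
r = 17: 18 → 1
Cross-inversions: 2 + 1 + 1 + 1 + 1 = 6

Split inversions: 6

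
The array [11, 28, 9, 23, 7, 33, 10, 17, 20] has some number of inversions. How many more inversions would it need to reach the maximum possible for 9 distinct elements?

Maximum inversions for 9 distinct elements is C(9, 2) = 9·8/2 = 36.
Current inversions — for each element, count later smaller elements:
11: 3
28: 6
9: 1
23: 4
7: 0
33: 3
10: 0
17: 0
20: 0
Current total: 3 + 6 + 1 + 4 + 0 + 3 + 0 + 0 + 0 = 17
Shortfall: 36 − 17 = 19

19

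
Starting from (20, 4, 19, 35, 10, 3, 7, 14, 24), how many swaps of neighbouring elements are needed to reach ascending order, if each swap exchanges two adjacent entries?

Minimum adjacent swaps = number of inversions (each swap of adjacent out-of-order elements removes one inversion and no swap can remove more).
Count inversions — for each element, later elements that are smaller:
20: 4, 19, 10, 3, 7, 14 → 6
4: 3 → 1
19: 10, 3, 7, 14 → 4
35: 10, 3, 7, 14, 24 → 5
10: 3, 7 → 2
3: none → 0
7: none → 0
14: none → 0
24: none → 0
Total inversions: 6 + 1 + 4 + 5 + 2 + 0 + 0 + 0 + 0 = 18

18 swaps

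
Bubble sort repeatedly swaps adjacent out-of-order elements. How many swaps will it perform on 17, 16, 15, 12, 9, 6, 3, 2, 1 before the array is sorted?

The minimum number of adjacent swaps to sort an array equals its inversion count, since every such swap removes exactly one inversion.
Count inversions — for each element, later elements that are smaller:
17: 16, 15, 12, 9, 6, 3, 2, 1 → 8
16: 15, 12, 9, 6, 3, 2, 1 → 7
15: 12, 9, 6, 3, 2, 1 → 6
12: 9, 6, 3, 2, 1 → 5
9: 6, 3, 2, 1 → 4
6: 3, 2, 1 → 3
3: 2, 1 → 2
2: 1 → 1
1: none → 0
Total inversions: 8 + 7 + 6 + 5 + 4 + 3 + 2 + 1 + 0 = 36

36 adjacent swaps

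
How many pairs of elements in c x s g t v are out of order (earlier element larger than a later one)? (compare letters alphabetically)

Element-by-element contributions:
c → none → 0
x → s, g, t, v → 4
s → g → 1
g → none → 0
t → none → 0
v → none → 0
Sum: 0 + 4 + 1 + 0 + 0 + 0 = 5

5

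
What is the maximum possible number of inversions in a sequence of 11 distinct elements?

A reversed (strictly descending) arrangement makes every pair an inversion, giving C(11, 2) inversions.
C(11, 2) = 11·10/2 = 55

Inversions: 55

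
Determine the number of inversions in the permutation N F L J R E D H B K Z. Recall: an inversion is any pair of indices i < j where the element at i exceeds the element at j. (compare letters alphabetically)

Count, for each position, how many later elements it exceeds:
N → F, L, J, E, D, H, B, K → 8
F → E, D, B → 3
L → J, E, D, H, B, K → 6
J → E, D, H, B → 4
R → E, D, H, B, K → 5
E → D, B → 2
D → B → 1
H → B → 1
B → none → 0
K → none → 0
Z → none → 0
Sum: 8 + 3 + 6 + 4 + 5 + 2 + 1 + 1 + 0 + 0 + 0 = 30

30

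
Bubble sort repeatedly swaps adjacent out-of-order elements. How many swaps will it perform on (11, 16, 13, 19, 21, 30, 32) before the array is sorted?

Adjacent swaps: 1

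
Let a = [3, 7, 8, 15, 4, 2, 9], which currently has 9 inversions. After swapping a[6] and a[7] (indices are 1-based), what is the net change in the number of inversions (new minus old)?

Positions 6 and 7 hold 2 and 9; after swapping, the array is [3, 7, 8, 15, 4, 9, 2].
Element-by-element contributions:
3: 1
7: 2
8: 2
15: 3
4: 1
9: 1
2: 0
Sum: 1 + 2 + 2 + 3 + 1 + 1 + 0 = 10
Change: 10 − 9 = +1

+1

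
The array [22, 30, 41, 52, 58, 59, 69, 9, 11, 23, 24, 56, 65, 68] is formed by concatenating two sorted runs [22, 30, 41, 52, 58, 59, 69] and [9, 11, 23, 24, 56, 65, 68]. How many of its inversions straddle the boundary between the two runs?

Split inversions: 31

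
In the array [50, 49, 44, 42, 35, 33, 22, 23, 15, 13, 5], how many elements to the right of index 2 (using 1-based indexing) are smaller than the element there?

The element at index 2 is 49.
Elements after it: 44, 42, 35, 33, 22, 23, 15, 13, 5
Those smaller than 49: 44, 42, 35, 33, 22, 23, 15, 13, 5

9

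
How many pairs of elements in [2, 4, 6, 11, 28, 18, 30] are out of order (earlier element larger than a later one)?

1

Listing every pair i<j with a[i]>a[j] (using 1-based positions):
(5,6): 28 > 18
That's 1 pair.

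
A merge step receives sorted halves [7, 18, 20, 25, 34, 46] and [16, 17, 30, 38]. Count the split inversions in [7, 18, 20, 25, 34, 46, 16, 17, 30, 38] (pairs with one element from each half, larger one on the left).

13 split inversions

Count, for every r in R, how many entries of L exceed r:
r = 16: 18, 20, 25, 34, 46 → 5
r = 17: 18, 20, 25, 34, 46 → 5
r = 30: 34, 46 → 2
r = 38: 46 → 1
Cross-inversions: 5 + 5 + 2 + 1 = 13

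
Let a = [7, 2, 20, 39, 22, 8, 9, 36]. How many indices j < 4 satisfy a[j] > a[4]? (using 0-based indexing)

1 such element

The element at index 4 is 22.
Elements before it: 7, 2, 20, 39
Those larger than 22: 39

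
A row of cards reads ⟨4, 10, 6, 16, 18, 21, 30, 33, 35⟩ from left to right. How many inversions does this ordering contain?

For each element, count later entries that are smaller:
4 → none → 0
10 → 6 → 1
6 → none → 0
16 → none → 0
18 → none → 0
21 → none → 0
30 → none → 0
33 → none → 0
35 → none → 0
Sum: 0 + 1 + 0 + 0 + 0 + 0 + 0 + 0 + 0 = 1

1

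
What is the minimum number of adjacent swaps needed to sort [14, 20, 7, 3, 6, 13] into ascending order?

10 swaps

Minimum adjacent swaps = number of inversions (each swap of adjacent out-of-order elements removes one inversion and no swap can remove more).
Count inversions — for each element, later elements that are smaller:
14: 7, 3, 6, 13 → 4
20: 7, 3, 6, 13 → 4
7: 3, 6 → 2
3: none → 0
6: none → 0
13: none → 0
Total inversions: 4 + 4 + 2 + 0 + 0 + 0 = 10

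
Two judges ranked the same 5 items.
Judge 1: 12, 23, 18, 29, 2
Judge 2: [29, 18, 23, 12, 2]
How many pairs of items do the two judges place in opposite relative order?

Assign each item its position (1..5) in the first ordering, then rewrite the second ordering as that position sequence:
positions: 12→1, 23→2, 18→3, 29→4, 2→5
second ordering as positions: [4, 3, 2, 1, 5]
Discordant pairs = inversions in this position sequence.
4: 3, 2, 1 → 3
3: 2, 1 → 2
2: 1 → 1
1: 0
5: 0
Total: 3 + 2 + 1 + 0 + 0 = 6

6 discordant pairs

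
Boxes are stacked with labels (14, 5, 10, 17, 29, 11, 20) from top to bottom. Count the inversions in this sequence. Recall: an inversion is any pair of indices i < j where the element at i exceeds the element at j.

6

Listing every pair i<j with a[i]>a[j] (using 0-based positions):
(0,1): 14 > 5
(0,2): 14 > 10
(0,5): 14 > 11
(3,5): 17 > 11
(4,5): 29 > 11
(4,6): 29 > 20
That's 6 pairs.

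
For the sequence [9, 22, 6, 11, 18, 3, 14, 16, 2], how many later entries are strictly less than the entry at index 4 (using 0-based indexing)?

4

The element at index 4 is 18.
Elements after it: 3, 14, 16, 2
Those smaller than 18: 3, 14, 16, 2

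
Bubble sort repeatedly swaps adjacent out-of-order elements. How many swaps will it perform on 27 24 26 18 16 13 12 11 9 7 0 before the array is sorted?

Each adjacent swap fixes exactly one inversion, so the minimum swap count equals the number of inversions.
Count inversions — for each element, later elements that are smaller:
27: 24, 26, 18, 16, 13, 12, 11, 9, 7, 0 → 10
24: 18, 16, 13, 12, 11, 9, 7, 0 → 8
26: 18, 16, 13, 12, 11, 9, 7, 0 → 8
18: 16, 13, 12, 11, 9, 7, 0 → 7
16: 13, 12, 11, 9, 7, 0 → 6
13: 12, 11, 9, 7, 0 → 5
12: 11, 9, 7, 0 → 4
11: 9, 7, 0 → 3
9: 7, 0 → 2
7: 0 → 1
0: none → 0
Total inversions: 10 + 8 + 8 + 7 + 6 + 5 + 4 + 3 + 2 + 1 + 0 = 54

54 adjacent swaps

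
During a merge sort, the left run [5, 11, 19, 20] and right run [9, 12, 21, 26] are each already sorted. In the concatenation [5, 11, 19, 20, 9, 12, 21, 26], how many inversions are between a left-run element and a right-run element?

5 cross-inversions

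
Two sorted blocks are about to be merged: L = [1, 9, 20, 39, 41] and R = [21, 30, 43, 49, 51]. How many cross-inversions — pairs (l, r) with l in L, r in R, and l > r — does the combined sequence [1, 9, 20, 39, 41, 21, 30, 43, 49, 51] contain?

Cross-inversions: 4

Take each right-half value and tally the left-half values above it:
r = 21: 39, 41 → 2
r = 30: 39, 41 → 2
r = 43: none → 0
r = 49: none → 0
r = 51: none → 0
Cross-inversions: 2 + 2 + 0 + 0 + 0 = 4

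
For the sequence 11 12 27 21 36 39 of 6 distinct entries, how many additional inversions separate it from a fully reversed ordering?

14 inversions short

Maximum inversions for 6 distinct elements is C(6, 2) = 6·5/2 = 15.
Current inversions — for each element, count later smaller elements:
11: 0
12: 0
27: 1
21: 0
36: 0
39: 0
Current total: 0 + 0 + 1 + 0 + 0 + 0 = 1
Shortfall: 15 − 1 = 14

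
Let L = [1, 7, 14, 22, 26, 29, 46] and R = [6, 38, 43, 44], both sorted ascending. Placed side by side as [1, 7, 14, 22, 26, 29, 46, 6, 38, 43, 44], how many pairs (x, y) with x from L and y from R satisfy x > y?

There are 9 cross-inversions.

Take each right-half value and tally the left-half values above it:
r = 6: 7, 14, 22, 26, 29, 46 → 6
r = 38: 46 → 1
r = 43: 46 → 1
r = 44: 46 → 1
Cross-inversions: 6 + 1 + 1 + 1 = 9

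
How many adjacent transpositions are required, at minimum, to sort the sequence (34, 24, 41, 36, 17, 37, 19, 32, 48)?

16 swaps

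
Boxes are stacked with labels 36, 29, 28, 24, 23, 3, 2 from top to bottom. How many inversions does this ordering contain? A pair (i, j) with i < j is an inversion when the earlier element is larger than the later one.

21 out-of-order pairs

Element-by-element contributions:
36 → 29, 28, 24, 23, 3, 2 → 6
29 → 28, 24, 23, 3, 2 → 5
28 → 24, 23, 3, 2 → 4
24 → 23, 3, 2 → 3
23 → 3, 2 → 2
3 → 2 → 1
2 → none → 0
Sum: 6 + 5 + 4 + 3 + 2 + 1 + 0 = 21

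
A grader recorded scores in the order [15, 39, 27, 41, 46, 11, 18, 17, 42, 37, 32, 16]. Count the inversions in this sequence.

For each element, count later entries that are smaller:
15 → 11 → 1
39 → 27, 11, 18, 17, 37, 32, 16 → 7
27 → 11, 18, 17, 16 → 4
41 → 11, 18, 17, 37, 32, 16 → 6
46 → 11, 18, 17, 42, 37, 32, 16 → 7
11 → none → 0
18 → 17, 16 → 2
17 → 16 → 1
42 → 37, 32, 16 → 3
37 → 32, 16 → 2
32 → 16 → 1
16 → none → 0
Sum: 1 + 7 + 4 + 6 + 7 + 0 + 2 + 1 + 3 + 2 + 1 + 0 = 34

34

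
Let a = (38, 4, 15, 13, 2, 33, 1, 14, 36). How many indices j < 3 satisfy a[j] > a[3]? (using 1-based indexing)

1

The element at index 3 is 15.
Elements before it: 38, 4
Those larger than 15: 38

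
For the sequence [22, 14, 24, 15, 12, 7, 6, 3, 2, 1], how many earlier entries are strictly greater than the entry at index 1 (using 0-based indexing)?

1

The element at index 1 is 14.
Elements before it: 22
Those larger than 14: 22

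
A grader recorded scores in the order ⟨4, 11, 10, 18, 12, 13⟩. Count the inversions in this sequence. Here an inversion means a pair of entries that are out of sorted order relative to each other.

3

For each element, count later entries that are smaller:
4 → none → 0
11 → 10 → 1
10 → none → 0
18 → 12, 13 → 2
12 → none → 0
13 → none → 0
Sum: 0 + 1 + 0 + 2 + 0 + 0 = 3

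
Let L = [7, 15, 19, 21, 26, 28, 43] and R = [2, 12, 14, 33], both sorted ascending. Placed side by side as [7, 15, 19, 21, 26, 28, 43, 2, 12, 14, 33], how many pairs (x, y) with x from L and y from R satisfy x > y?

20

Take each right-half value and tally the left-half values above it:
r = 2: 7, 15, 19, 21, 26, 28, 43 → 7
r = 12: 15, 19, 21, 26, 28, 43 → 6
r = 14: 15, 19, 21, 26, 28, 43 → 6
r = 33: 43 → 1
Cross-inversions: 7 + 6 + 6 + 1 = 20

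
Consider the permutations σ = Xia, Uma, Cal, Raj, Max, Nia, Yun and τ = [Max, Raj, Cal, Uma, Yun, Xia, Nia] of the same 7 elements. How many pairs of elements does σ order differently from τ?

Assign each item its position (1..7) in the first ordering, then rewrite the second ordering as that position sequence:
positions: Xia→1, Uma→2, Cal→3, Raj→4, Max→5, Nia→6, Yun→7
second ordering as positions: [5, 4, 3, 2, 7, 1, 6]
Discordant pairs = inversions in this position sequence.
5: 4, 3, 2, 1 → 4
4: 3, 2, 1 → 3
3: 2, 1 → 2
2: 1 → 1
7: 1, 6 → 2
1: 0
6: 0
Total: 4 + 3 + 2 + 1 + 2 + 0 + 0 = 12

12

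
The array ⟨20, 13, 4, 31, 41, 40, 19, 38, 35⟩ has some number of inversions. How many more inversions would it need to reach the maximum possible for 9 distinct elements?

23

Maximum inversions for 9 distinct elements is C(9, 2) = 9·8/2 = 36.
Current inversions — for each element, count later smaller elements:
20: 3
13: 1
4: 0
31: 1
41: 4
40: 3
19: 0
38: 1
35: 0
Current total: 3 + 1 + 0 + 1 + 4 + 3 + 0 + 1 + 0 = 13
Shortfall: 36 − 13 = 23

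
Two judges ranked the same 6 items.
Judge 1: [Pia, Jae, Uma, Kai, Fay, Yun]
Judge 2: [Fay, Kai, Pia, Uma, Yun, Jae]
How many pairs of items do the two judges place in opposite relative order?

9 discordant pairs

Assign each item its position (1..6) in the first ordering, then rewrite the second ordering as that position sequence:
positions: Pia→1, Jae→2, Uma→3, Kai→4, Fay→5, Yun→6
second ordering as positions: [5, 4, 1, 3, 6, 2]
Discordant pairs = inversions in this position sequence.
5: 4, 1, 3, 2 → 4
4: 1, 3, 2 → 3
1: 0
3: 2 → 1
6: 2 → 1
2: 0
Total: 4 + 3 + 0 + 1 + 1 + 0 = 9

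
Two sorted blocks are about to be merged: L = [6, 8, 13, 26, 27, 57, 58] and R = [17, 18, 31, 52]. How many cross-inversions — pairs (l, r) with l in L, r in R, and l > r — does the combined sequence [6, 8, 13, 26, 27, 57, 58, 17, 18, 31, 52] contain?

12

Take each right-half value and tally the left-half values above it:
r = 17: 26, 27, 57, 58 → 4
r = 18: 26, 27, 57, 58 → 4
r = 31: 57, 58 → 2
r = 52: 57, 58 → 2
Cross-inversions: 4 + 4 + 2 + 2 = 12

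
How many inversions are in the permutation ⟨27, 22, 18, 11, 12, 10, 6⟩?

For each element, count later entries that are smaller:
27: 6
22: 5
18: 4
11: 2
12: 2
10: 1
6: 0
Sum: 6 + 5 + 4 + 2 + 2 + 1 + 0 = 20

20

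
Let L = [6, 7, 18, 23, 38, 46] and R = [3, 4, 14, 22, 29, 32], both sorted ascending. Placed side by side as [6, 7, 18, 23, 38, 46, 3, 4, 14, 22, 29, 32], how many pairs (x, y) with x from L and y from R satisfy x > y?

23

For each element r of the right run, count left-run elements greater than r:
r = 3: 6, 7, 18, 23, 38, 46 → 6
r = 4: 6, 7, 18, 23, 38, 46 → 6
r = 14: 18, 23, 38, 46 → 4
r = 22: 23, 38, 46 → 3
r = 29: 38, 46 → 2
r = 32: 38, 46 → 2
Cross-inversions: 6 + 6 + 4 + 3 + 2 + 2 = 23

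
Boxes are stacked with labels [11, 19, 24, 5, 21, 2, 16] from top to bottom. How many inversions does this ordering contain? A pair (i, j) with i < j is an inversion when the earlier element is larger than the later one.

For each element, count later entries that are smaller:
11 → 5, 2 → 2
19 → 5, 2, 16 → 3
24 → 5, 21, 2, 16 → 4
5 → 2 → 1
21 → 2, 16 → 2
2 → none → 0
16 → none → 0
Sum: 2 + 3 + 4 + 1 + 2 + 0 + 0 = 12

12 out-of-order pairs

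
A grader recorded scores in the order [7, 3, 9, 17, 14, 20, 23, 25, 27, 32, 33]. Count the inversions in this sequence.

2

Count, for each position, how many later elements it exceeds:
7 → 3 → 1
3 → none → 0
9 → none → 0
17 → 14 → 1
14 → none → 0
20 → none → 0
23 → none → 0
25 → none → 0
27 → none → 0
32 → none → 0
33 → none → 0
Sum: 1 + 0 + 0 + 1 + 0 + 0 + 0 + 0 + 0 + 0 + 0 = 2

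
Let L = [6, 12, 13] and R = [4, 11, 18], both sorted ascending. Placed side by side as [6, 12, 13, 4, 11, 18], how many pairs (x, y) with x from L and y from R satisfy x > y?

Take each right-half value and tally the left-half values above it:
r = 4: 6, 12, 13 → 3
r = 11: 12, 13 → 2
r = 18: none → 0
Cross-inversions: 3 + 2 + 0 = 5

5 cross-inversions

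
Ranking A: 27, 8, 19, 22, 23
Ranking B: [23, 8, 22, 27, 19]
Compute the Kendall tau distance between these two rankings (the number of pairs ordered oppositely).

Assign each item its position (1..5) in the first ordering, then rewrite the second ordering as that position sequence:
positions: 27→1, 8→2, 19→3, 22→4, 23→5
second ordering as positions: [5, 2, 4, 1, 3]
Discordant pairs = inversions in this position sequence.
5: 2, 4, 1, 3 → 4
2: 1 → 1
4: 1, 3 → 2
1: 0
3: 0
Total: 4 + 1 + 2 + 0 + 0 = 7

7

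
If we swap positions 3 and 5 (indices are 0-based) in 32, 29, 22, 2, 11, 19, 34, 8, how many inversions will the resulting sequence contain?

Positions 3 and 5 hold 2 and 19; after swapping, the array is [32, 29, 22, 19, 11, 2, 34, 8].
Count, for each position, how many later elements it exceeds:
32: 6
29: 5
22: 4
19: 3
11: 2
2: 0
34: 1
8: 0
Sum: 6 + 5 + 4 + 3 + 2 + 0 + 1 + 0 = 21

There are 21 inversions.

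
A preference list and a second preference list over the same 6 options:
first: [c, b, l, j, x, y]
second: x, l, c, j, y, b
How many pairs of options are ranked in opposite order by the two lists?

Assign each item its position (1..6) in the first ordering, then rewrite the second ordering as that position sequence:
positions: c→1, b→2, l→3, j→4, x→5, y→6
second ordering as positions: [5, 3, 1, 4, 6, 2]
Discordant pairs = inversions in this position sequence.
5: 3, 1, 4, 2 → 4
3: 1, 2 → 2
1: 0
4: 2 → 1
6: 2 → 1
2: 0
Total: 4 + 2 + 0 + 1 + 1 + 0 = 8

8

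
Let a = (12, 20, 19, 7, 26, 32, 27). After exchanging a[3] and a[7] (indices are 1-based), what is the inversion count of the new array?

There are 8 inversions.

Positions 3 and 7 hold 19 and 27; after swapping, the array is [12, 20, 27, 7, 26, 32, 19].
Sweep left to right; for each value list the smaller values that follow it:
12: 1
20: 2
27: 3
7: 0
26: 1
32: 1
19: 0
Sum: 1 + 2 + 3 + 0 + 1 + 1 + 0 = 8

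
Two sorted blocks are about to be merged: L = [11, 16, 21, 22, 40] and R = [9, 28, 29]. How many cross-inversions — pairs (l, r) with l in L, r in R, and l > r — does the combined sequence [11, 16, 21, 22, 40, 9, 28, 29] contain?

7 split inversions

For each element r of the right run, count left-run elements greater than r:
r = 9: 11, 16, 21, 22, 40 → 5
r = 28: 40 → 1
r = 29: 40 → 1
Cross-inversions: 5 + 1 + 1 = 7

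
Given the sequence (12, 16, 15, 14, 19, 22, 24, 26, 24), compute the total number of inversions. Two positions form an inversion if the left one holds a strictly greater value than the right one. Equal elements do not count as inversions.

4

For each element, count later entries that are smaller:
12: 0
16: 2
15: 1
14: 0
19: 0
22: 0
24: 0
26: 1
24: 0
Sum: 0 + 2 + 1 + 0 + 0 + 0 + 0 + 1 + 0 = 4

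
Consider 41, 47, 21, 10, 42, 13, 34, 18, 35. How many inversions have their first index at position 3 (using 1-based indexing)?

The element at index 3 is 21.
Elements after it: 10, 42, 13, 34, 18, 35
Those smaller than 21: 10, 13, 18

3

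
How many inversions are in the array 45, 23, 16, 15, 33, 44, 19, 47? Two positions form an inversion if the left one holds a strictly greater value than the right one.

Count, for each position, how many later elements it exceeds:
45: 6
23: 3
16: 1
15: 0
33: 1
44: 1
19: 0
47: 0
Sum: 6 + 3 + 1 + 0 + 1 + 1 + 0 + 0 = 12

12 out-of-order pairs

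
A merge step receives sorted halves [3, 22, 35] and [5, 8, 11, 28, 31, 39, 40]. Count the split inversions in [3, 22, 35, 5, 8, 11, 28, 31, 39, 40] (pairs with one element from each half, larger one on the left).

8 cross-inversions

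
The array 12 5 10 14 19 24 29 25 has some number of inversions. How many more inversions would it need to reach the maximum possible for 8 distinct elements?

Maximum inversions for 8 distinct elements is C(8, 2) = 8·7/2 = 28.
Current inversions — for each element, count later smaller elements:
12: 2
5: 0
10: 0
14: 0
19: 0
24: 0
29: 1
25: 0
Current total: 2 + 0 + 0 + 0 + 0 + 0 + 1 + 0 = 3
Shortfall: 28 − 3 = 25

25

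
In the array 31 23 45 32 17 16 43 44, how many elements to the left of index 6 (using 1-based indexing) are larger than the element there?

5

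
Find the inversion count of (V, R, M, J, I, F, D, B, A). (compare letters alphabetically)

Sweep left to right; for each value list the smaller values that follow it:
V: 8
R: 7
M: 6
J: 5
I: 4
F: 3
D: 2
B: 1
A: 0
Sum: 8 + 7 + 6 + 5 + 4 + 3 + 2 + 1 + 0 = 36

36 inversions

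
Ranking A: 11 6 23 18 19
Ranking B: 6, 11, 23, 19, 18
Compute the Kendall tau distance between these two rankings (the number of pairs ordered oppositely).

2 discordant pairs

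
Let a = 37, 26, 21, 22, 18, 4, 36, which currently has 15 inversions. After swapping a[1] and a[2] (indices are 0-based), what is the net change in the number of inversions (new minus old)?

Positions 1 and 2 hold 26 and 21; after swapping, the array is [37, 21, 26, 22, 18, 4, 36].
Sweep left to right; for each value list the smaller values that follow it:
37: 6
21: 2
26: 3
22: 2
18: 1
4: 0
36: 0
Sum: 6 + 2 + 3 + 2 + 1 + 0 + 0 = 14
Change: 14 − 15 = -1

-1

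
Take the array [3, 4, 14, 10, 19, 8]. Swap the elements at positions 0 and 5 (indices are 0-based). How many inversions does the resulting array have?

Inversions: 7

Positions 0 and 5 hold 3 and 8; after swapping, the array is [8, 4, 14, 10, 19, 3].
Sweep left to right; for each value list the smaller values that follow it:
8 → 4, 3 → 2
4 → 3 → 1
14 → 10, 3 → 2
10 → 3 → 1
19 → 3 → 1
3 → none → 0
Sum: 2 + 1 + 2 + 1 + 1 + 0 = 7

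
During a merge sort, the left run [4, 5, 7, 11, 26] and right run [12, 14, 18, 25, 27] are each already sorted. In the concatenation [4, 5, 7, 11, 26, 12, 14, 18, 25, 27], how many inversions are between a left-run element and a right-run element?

4

Count, for every r in R, how many entries of L exceed r:
r = 12: 26 → 1
r = 14: 26 → 1
r = 18: 26 → 1
r = 25: 26 → 1
r = 27: none → 0
Cross-inversions: 1 + 1 + 1 + 1 + 0 = 4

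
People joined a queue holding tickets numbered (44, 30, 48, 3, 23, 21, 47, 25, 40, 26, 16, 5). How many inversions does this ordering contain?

Element-by-element contributions:
44 → 30, 3, 23, 21, 25, 40, 26, 16, 5 → 9
30 → 3, 23, 21, 25, 26, 16, 5 → 7
48 → 3, 23, 21, 47, 25, 40, 26, 16, 5 → 9
3 → none → 0
23 → 21, 16, 5 → 3
21 → 16, 5 → 2
47 → 25, 40, 26, 16, 5 → 5
25 → 16, 5 → 2
40 → 26, 16, 5 → 3
26 → 16, 5 → 2
16 → 5 → 1
5 → none → 0
Sum: 9 + 7 + 9 + 0 + 3 + 2 + 5 + 2 + 3 + 2 + 1 + 0 = 43

Out-of-order pairs: 43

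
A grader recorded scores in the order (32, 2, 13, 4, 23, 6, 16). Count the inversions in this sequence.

10 inversions

Count, for each position, how many later elements it exceeds:
32: 6
2: 0
13: 2
4: 0
23: 2
6: 0
16: 0
Sum: 6 + 0 + 2 + 0 + 2 + 0 + 0 = 10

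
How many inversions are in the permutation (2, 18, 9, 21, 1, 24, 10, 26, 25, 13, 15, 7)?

28

Element-by-element contributions:
2 → 1 → 1
18 → 9, 1, 10, 13, 15, 7 → 6
9 → 1, 7 → 2
21 → 1, 10, 13, 15, 7 → 5
1 → none → 0
24 → 10, 13, 15, 7 → 4
10 → 7 → 1
26 → 25, 13, 15, 7 → 4
25 → 13, 15, 7 → 3
13 → 7 → 1
15 → 7 → 1
7 → none → 0
Sum: 1 + 6 + 2 + 5 + 0 + 4 + 1 + 4 + 3 + 1 + 1 + 0 = 28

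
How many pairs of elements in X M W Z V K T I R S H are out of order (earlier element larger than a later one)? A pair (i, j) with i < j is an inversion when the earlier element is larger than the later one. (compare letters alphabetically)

41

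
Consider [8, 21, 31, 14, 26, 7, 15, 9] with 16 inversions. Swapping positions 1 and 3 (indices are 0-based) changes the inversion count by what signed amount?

Positions 1 and 3 hold 21 and 14; after swapping, the array is [8, 14, 31, 21, 26, 7, 15, 9].
Element-by-element contributions:
8 → 7 → 1
14 → 7, 9 → 2
31 → 21, 26, 7, 15, 9 → 5
21 → 7, 15, 9 → 3
26 → 7, 15, 9 → 3
7 → none → 0
15 → 9 → 1
9 → none → 0
Sum: 1 + 2 + 5 + 3 + 3 + 0 + 1 + 0 = 15
Change: 15 − 16 = -1

-1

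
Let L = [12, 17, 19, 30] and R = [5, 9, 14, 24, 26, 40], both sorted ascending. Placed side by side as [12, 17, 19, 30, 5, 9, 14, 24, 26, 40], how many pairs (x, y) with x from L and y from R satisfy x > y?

13 split inversions

Take each right-half value and tally the left-half values above it:
r = 5: 12, 17, 19, 30 → 4
r = 9: 12, 17, 19, 30 → 4
r = 14: 17, 19, 30 → 3
r = 24: 30 → 1
r = 26: 30 → 1
r = 40: none → 0
Cross-inversions: 4 + 4 + 3 + 1 + 1 + 0 = 13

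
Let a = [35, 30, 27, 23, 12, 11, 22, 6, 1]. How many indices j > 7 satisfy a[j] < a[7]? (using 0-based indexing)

1 such element

The element at index 7 is 6.
Elements after it: 1
Those smaller than 6: 1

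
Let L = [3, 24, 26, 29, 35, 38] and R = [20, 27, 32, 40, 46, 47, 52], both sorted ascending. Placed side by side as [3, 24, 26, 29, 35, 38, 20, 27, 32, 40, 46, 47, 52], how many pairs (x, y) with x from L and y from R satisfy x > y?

Count, for every r in R, how many entries of L exceed r:
r = 20: 24, 26, 29, 35, 38 → 5
r = 27: 29, 35, 38 → 3
r = 32: 35, 38 → 2
r = 40: none → 0
r = 46: none → 0
r = 47: none → 0
r = 52: none → 0
Cross-inversions: 5 + 3 + 2 + 0 + 0 + 0 + 0 = 10

10 split inversions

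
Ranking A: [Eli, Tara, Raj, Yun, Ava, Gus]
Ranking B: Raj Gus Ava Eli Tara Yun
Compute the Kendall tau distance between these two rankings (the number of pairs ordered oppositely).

Assign each item its position (1..6) in the first ordering, then rewrite the second ordering as that position sequence:
positions: Eli→1, Tara→2, Raj→3, Yun→4, Ava→5, Gus→6
second ordering as positions: [3, 6, 5, 1, 2, 4]
Discordant pairs = inversions in this position sequence.
3: 1, 2 → 2
6: 5, 1, 2, 4 → 4
5: 1, 2, 4 → 3
1: 0
2: 0
4: 0
Total: 2 + 4 + 3 + 0 + 0 + 0 = 9

9 discordant pairs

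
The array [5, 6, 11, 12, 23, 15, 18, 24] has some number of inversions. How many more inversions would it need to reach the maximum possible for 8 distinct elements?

26 inversions short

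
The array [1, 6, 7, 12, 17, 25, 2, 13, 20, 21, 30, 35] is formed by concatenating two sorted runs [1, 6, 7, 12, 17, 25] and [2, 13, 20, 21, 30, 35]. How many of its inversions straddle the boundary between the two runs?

Take each right-half value and tally the left-half values above it:
r = 2: 6, 7, 12, 17, 25 → 5
r = 13: 17, 25 → 2
r = 20: 25 → 1
r = 21: 25 → 1
r = 30: none → 0
r = 35: none → 0
Cross-inversions: 5 + 2 + 1 + 1 + 0 + 0 = 9

Split inversions: 9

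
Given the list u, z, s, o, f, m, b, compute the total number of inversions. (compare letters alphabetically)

19

Sweep left to right; for each value list the smaller values that follow it:
u → s, o, f, m, b → 5
z → s, o, f, m, b → 5
s → o, f, m, b → 4
o → f, m, b → 3
f → b → 1
m → b → 1
b → none → 0
Sum: 5 + 5 + 4 + 3 + 1 + 1 + 0 = 19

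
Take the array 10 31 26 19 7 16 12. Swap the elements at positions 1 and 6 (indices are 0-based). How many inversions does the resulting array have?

Positions 1 and 6 hold 31 and 12; after swapping, the array is [10, 12, 26, 19, 7, 16, 31].
Count, for each position, how many later elements it exceeds:
10 → 7 → 1
12 → 7 → 1
26 → 19, 7, 16 → 3
19 → 7, 16 → 2
7 → none → 0
16 → none → 0
31 → none → 0
Sum: 1 + 1 + 3 + 2 + 0 + 0 + 0 = 7

7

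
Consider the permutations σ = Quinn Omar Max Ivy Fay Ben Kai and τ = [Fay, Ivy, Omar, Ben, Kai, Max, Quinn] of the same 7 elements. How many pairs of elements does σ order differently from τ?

13 discordant pairs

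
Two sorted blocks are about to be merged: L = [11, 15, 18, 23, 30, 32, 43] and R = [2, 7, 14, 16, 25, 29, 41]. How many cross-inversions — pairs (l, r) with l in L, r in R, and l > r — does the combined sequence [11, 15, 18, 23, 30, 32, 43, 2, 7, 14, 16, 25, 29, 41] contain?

For each element r of the right run, count left-run elements greater than r:
r = 2: 11, 15, 18, 23, 30, 32, 43 → 7
r = 7: 11, 15, 18, 23, 30, 32, 43 → 7
r = 14: 15, 18, 23, 30, 32, 43 → 6
r = 16: 18, 23, 30, 32, 43 → 5
r = 25: 30, 32, 43 → 3
r = 29: 30, 32, 43 → 3
r = 41: 43 → 1
Cross-inversions: 7 + 7 + 6 + 5 + 3 + 3 + 1 = 32

32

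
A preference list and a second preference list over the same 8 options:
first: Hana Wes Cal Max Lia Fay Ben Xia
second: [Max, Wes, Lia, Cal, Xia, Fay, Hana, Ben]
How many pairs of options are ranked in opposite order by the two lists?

11 pairs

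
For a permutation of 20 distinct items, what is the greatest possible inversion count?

190 inversions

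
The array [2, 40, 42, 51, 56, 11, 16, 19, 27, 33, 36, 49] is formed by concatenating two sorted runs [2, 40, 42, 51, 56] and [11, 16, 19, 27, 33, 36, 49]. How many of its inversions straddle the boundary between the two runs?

26 split inversions

Count, for every r in R, how many entries of L exceed r:
r = 11: 40, 42, 51, 56 → 4
r = 16: 40, 42, 51, 56 → 4
r = 19: 40, 42, 51, 56 → 4
r = 27: 40, 42, 51, 56 → 4
r = 33: 40, 42, 51, 56 → 4
r = 36: 40, 42, 51, 56 → 4
r = 49: 51, 56 → 2
Cross-inversions: 4 + 4 + 4 + 4 + 4 + 4 + 2 = 26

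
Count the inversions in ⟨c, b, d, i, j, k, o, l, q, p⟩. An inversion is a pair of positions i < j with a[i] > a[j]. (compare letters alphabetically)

3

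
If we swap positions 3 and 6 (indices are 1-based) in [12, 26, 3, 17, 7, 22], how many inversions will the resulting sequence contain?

Positions 3 and 6 hold 3 and 22; after swapping, the array is [12, 26, 22, 17, 7, 3].
Count, for each position, how many later elements it exceeds:
12 → 7, 3 → 2
26 → 22, 17, 7, 3 → 4
22 → 17, 7, 3 → 3
17 → 7, 3 → 2
7 → 3 → 1
3 → none → 0
Sum: 2 + 4 + 3 + 2 + 1 + 0 = 12

There are 12 inversions.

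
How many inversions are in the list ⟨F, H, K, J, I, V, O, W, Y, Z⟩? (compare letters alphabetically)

4

For each element, count later entries that are smaller:
F → none → 0
H → none → 0
K → J, I → 2
J → I → 1
I → none → 0
V → O → 1
O → none → 0
W → none → 0
Y → none → 0
Z → none → 0
Sum: 0 + 0 + 2 + 1 + 0 + 1 + 0 + 0 + 0 + 0 = 4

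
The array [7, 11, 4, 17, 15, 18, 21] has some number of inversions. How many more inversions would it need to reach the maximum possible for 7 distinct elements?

18

Maximum inversions for 7 distinct elements is C(7, 2) = 7·6/2 = 21.
Current inversions — for each element, count later smaller elements:
7: 1
11: 1
4: 0
17: 1
15: 0
18: 0
21: 0
Current total: 1 + 1 + 0 + 1 + 0 + 0 + 0 = 3
Shortfall: 21 − 3 = 18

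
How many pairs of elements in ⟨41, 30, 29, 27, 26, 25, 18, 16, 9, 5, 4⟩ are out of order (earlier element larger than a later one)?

Element-by-element contributions:
41 → 30, 29, 27, 26, 25, 18, 16, 9, 5, 4 → 10
30 → 29, 27, 26, 25, 18, 16, 9, 5, 4 → 9
29 → 27, 26, 25, 18, 16, 9, 5, 4 → 8
27 → 26, 25, 18, 16, 9, 5, 4 → 7
26 → 25, 18, 16, 9, 5, 4 → 6
25 → 18, 16, 9, 5, 4 → 5
18 → 16, 9, 5, 4 → 4
16 → 9, 5, 4 → 3
9 → 5, 4 → 2
5 → 4 → 1
4 → none → 0
Sum: 10 + 9 + 8 + 7 + 6 + 5 + 4 + 3 + 2 + 1 + 0 = 55

55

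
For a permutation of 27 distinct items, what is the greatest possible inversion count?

The maximum occurs when the array is in strictly decreasing order: every one of the C(27, 2) pairs is inverted.
C(27, 2) = 27·26/2 = 351

Inversions: 351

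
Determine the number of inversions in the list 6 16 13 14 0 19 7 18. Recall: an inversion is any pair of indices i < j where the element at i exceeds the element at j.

Sweep left to right; for each value list the smaller values that follow it:
6 → 0 → 1
16 → 13, 14, 0, 7 → 4
13 → 0, 7 → 2
14 → 0, 7 → 2
0 → none → 0
19 → 7, 18 → 2
7 → none → 0
18 → none → 0
Sum: 1 + 4 + 2 + 2 + 0 + 2 + 0 + 0 = 11

11 inversions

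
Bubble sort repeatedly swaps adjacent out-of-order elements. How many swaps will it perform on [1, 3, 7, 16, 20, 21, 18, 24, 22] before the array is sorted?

Each adjacent swap fixes exactly one inversion, so the minimum swap count equals the number of inversions.
Count inversions — for each element, later elements that are smaller:
1: none → 0
3: none → 0
7: none → 0
16: none → 0
20: 18 → 1
21: 18 → 1
18: none → 0
24: 22 → 1
22: none → 0
Total inversions: 0 + 0 + 0 + 0 + 1 + 1 + 0 + 1 + 0 = 3

3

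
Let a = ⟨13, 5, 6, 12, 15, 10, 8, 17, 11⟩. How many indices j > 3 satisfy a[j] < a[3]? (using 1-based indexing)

The element at index 3 is 6.
Elements after it: 12, 15, 10, 8, 17, 11
None of them are smaller than 6.

0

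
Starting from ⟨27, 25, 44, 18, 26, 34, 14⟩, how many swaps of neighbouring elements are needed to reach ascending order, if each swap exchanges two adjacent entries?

13

Minimum adjacent swaps = number of inversions (each swap of adjacent out-of-order elements removes one inversion and no swap can remove more).
Count inversions — for each element, later elements that are smaller:
27: 25, 18, 26, 14 → 4
25: 18, 14 → 2
44: 18, 26, 34, 14 → 4
18: 14 → 1
26: 14 → 1
34: 14 → 1
14: none → 0
Total inversions: 4 + 2 + 4 + 1 + 1 + 1 + 0 = 13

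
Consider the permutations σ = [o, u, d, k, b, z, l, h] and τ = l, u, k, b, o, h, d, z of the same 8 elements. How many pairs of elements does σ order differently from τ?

Assign each item its position (1..8) in the first ordering, then rewrite the second ordering as that position sequence:
positions: o→1, u→2, d→3, k→4, b→5, z→6, l→7, h→8
second ordering as positions: [7, 2, 4, 5, 1, 8, 3, 6]
Discordant pairs = inversions in this position sequence.
7: 2, 4, 5, 1, 3, 6 → 6
2: 1 → 1
4: 1, 3 → 2
5: 1, 3 → 2
1: 0
8: 3, 6 → 2
3: 0
6: 0
Total: 6 + 1 + 2 + 2 + 0 + 2 + 0 + 0 = 13

There are 13 discordant pairs.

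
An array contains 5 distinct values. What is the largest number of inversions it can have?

Inversions: 10

A reversed (strictly descending) arrangement makes every pair an inversion, giving C(5, 2) inversions.
C(5, 2) = 5·4/2 = 10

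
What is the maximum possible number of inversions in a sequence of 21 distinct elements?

Inversions: 210

A reversed (strictly descending) arrangement makes every pair an inversion, giving C(21, 2) inversions.
C(21, 2) = 21·20/2 = 210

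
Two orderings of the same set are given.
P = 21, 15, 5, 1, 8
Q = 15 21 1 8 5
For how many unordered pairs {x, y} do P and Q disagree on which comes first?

Assign each item its position (1..5) in the first ordering, then rewrite the second ordering as that position sequence:
positions: 21→1, 15→2, 5→3, 1→4, 8→5
second ordering as positions: [2, 1, 4, 5, 3]
Discordant pairs = inversions in this position sequence.
2: 1 → 1
1: 0
4: 3 → 1
5: 3 → 1
3: 0
Total: 1 + 0 + 1 + 1 + 0 = 3

3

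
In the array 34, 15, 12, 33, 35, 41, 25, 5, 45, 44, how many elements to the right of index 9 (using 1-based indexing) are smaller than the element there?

1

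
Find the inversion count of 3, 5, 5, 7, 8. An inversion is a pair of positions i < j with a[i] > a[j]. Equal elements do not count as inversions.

0

Element-by-element contributions:
3: 0
5: 0
5: 0
7: 0
8: 0
Sum: 0 + 0 + 0 + 0 + 0 = 0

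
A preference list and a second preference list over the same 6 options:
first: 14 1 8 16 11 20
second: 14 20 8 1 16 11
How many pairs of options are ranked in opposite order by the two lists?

Assign each item its position (1..6) in the first ordering, then rewrite the second ordering as that position sequence:
positions: 14→1, 1→2, 8→3, 16→4, 11→5, 20→6
second ordering as positions: [1, 6, 3, 2, 4, 5]
Discordant pairs = inversions in this position sequence.
1: 0
6: 3, 2, 4, 5 → 4
3: 2 → 1
2: 0
4: 0
5: 0
Total: 0 + 4 + 1 + 0 + 0 + 0 = 5

5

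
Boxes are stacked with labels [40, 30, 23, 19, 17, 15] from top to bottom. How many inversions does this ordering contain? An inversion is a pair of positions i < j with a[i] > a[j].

15

Sweep left to right; for each value list the smaller values that follow it:
40 → 30, 23, 19, 17, 15 → 5
30 → 23, 19, 17, 15 → 4
23 → 19, 17, 15 → 3
19 → 17, 15 → 2
17 → 15 → 1
15 → none → 0
Sum: 5 + 4 + 3 + 2 + 1 + 0 = 15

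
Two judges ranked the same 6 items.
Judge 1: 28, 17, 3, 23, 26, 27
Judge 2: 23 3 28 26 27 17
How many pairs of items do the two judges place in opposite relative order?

Assign each item its position (1..6) in the first ordering, then rewrite the second ordering as that position sequence:
positions: 28→1, 17→2, 3→3, 23→4, 26→5, 27→6
second ordering as positions: [4, 3, 1, 5, 6, 2]
Discordant pairs = inversions in this position sequence.
4: 3, 1, 2 → 3
3: 1, 2 → 2
1: 0
5: 2 → 1
6: 2 → 1
2: 0
Total: 3 + 2 + 0 + 1 + 1 + 0 = 7

7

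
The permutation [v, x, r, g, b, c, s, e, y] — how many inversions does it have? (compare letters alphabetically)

20

For each element, count later entries that are smaller:
v → r, g, b, c, s, e → 6
x → r, g, b, c, s, e → 6
r → g, b, c, e → 4
g → b, c, e → 3
b → none → 0
c → none → 0
s → e → 1
e → none → 0
y → none → 0
Sum: 6 + 6 + 4 + 3 + 0 + 0 + 1 + 0 + 0 = 20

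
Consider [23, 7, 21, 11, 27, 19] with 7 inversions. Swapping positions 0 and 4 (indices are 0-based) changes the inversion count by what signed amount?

Positions 0 and 4 hold 23 and 27; after swapping, the array is [27, 7, 21, 11, 23, 19].
For each element, count later entries that are smaller:
27 → 7, 21, 11, 23, 19 → 5
7 → none → 0
21 → 11, 19 → 2
11 → none → 0
23 → 19 → 1
19 → none → 0
Sum: 5 + 0 + 2 + 0 + 1 + 0 = 8
Change: 8 − 7 = +1

+1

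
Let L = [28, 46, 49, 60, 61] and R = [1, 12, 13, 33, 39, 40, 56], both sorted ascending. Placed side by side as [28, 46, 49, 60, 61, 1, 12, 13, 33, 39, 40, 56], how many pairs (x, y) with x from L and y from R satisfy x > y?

For each element r of the right run, count left-run elements greater than r:
r = 1: 28, 46, 49, 60, 61 → 5
r = 12: 28, 46, 49, 60, 61 → 5
r = 13: 28, 46, 49, 60, 61 → 5
r = 33: 46, 49, 60, 61 → 4
r = 39: 46, 49, 60, 61 → 4
r = 40: 46, 49, 60, 61 → 4
r = 56: 60, 61 → 2
Cross-inversions: 5 + 5 + 5 + 4 + 4 + 4 + 2 = 29

29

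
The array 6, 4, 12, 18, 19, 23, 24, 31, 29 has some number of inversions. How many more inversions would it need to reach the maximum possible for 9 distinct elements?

34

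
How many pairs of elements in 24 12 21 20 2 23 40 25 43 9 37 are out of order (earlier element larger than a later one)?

20

Sweep left to right; for each value list the smaller values that follow it:
24 → 12, 21, 20, 2, 23, 9 → 6
12 → 2, 9 → 2
21 → 20, 2, 9 → 3
20 → 2, 9 → 2
2 → none → 0
23 → 9 → 1
40 → 25, 9, 37 → 3
25 → 9 → 1
43 → 9, 37 → 2
9 → none → 0
37 → none → 0
Sum: 6 + 2 + 3 + 2 + 0 + 1 + 3 + 1 + 2 + 0 + 0 = 20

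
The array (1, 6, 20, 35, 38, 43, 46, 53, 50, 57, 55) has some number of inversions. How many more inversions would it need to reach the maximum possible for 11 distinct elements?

53 inversions short

Maximum inversions for 11 distinct elements is C(11, 2) = 11·10/2 = 55.
Current inversions — for each element, count later smaller elements:
1: 0
6: 0
20: 0
35: 0
38: 0
43: 0
46: 0
53: 1
50: 0
57: 1
55: 0
Current total: 0 + 0 + 0 + 0 + 0 + 0 + 0 + 1 + 0 + 1 + 0 = 2
Shortfall: 55 − 2 = 53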